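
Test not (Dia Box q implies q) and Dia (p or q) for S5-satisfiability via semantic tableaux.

No, unsatisfiable

1. not (Dia Box q implies q) and Dia (p or q), u
2. not (Dia Box q implies q), u
3. Dia (p or q), u
4. Dia Box q, u
5. not q, u
6. p or q, v
7. q, v
8. Box q, w
9. q, u
Accessibility: uRu, uRv, uRw, vRu, vRv, vRw, wRu, wRv, wRw
Branch closes: q and not q both at u.
(One branch shown.) All branches close.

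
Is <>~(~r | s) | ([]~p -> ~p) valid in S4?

Tableau for the negation ~(<>~(~r | s) | ([]~p -> ~p)):
1. ~(<>~(~r | s) | ([]~p -> ~p)), w0
2. ~<>~(~r | s), w0
3. ~([]~p -> ~p), w0
4. []~p, w0
5. p, w0
6. ~r | s, w0
7. ~p, w0
Accessibility: w0Rw0
Branch closes: p and ~p both at w0.
All branches of the negation close; one closing branch shown above.

Yes, valid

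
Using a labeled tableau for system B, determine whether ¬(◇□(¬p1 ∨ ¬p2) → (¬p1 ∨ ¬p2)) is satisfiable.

1. ¬(◇□(¬p1 ∨ ¬p2) → (¬p1 ∨ ¬p2)), w0
2. ◇□(¬p1 ∨ ¬p2), w0   [¬→-rule on 1]
3. ¬(¬p1 ∨ ¬p2), w0   [¬→-rule on 1]
4. p1, w0   [¬∨-rule on 3]
5. p2, w0   [¬∨-rule on 3]
6. □(¬p1 ∨ ¬p2), w1   [◇-rule on 2: fresh world w1, w0Rw1]
7. ¬p1 ∨ ¬p2, w0   [□-rule on 6 via w1Rw0]
8. ¬p1 ∨ ¬p2, w1   [□-rule on 6 via w1Rw1]
9. ¬p2, w0   [∨-rule on 7 (branches; this branch)]
Accessibility: w0Rw0, w0Rw1, w1Rw0, w1Rw1
Branch closes: p2 and ¬p2 both at w0.
All branches of the tableau close; one closing branch shown above.

Unsatisfiable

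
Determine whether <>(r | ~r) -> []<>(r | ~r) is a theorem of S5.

Tableau for the negation ~(<>(r | ~r) -> []<>(r | ~r)):
1. ~(<>(r | ~r) -> []<>(r | ~r)), w0
2. <>(r | ~r), w0
3. ~[]<>(r | ~r), w0
4. r | ~r, w1
5. ~r, w1
6. ~<>(r | ~r), w2
7. ~(r | ~r), w0
8. ~r, w0
9. r, w0
Accessibility: w0Rw0, w0Rw1, w0Rw2, w1Rw0, w1Rw1, w1Rw2, w2Rw0, w2Rw1, w2Rw2
Branch closes: r and ~r both at w0.
Every branch of the negation's tableau closes; the branch above is one of them.

Valid in S5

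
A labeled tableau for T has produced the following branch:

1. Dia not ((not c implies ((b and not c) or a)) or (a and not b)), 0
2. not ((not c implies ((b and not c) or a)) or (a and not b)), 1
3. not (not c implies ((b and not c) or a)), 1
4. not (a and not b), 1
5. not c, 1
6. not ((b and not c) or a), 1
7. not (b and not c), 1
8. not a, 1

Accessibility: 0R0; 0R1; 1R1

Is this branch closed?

No atom appears with both signs at the same world.

No, open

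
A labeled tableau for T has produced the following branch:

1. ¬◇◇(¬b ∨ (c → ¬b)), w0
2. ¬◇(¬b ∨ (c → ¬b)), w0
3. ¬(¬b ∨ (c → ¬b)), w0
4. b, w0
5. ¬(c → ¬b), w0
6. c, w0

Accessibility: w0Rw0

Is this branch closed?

No, open

No world carries both an atom and its negation.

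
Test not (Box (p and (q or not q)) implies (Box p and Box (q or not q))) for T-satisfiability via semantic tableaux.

Unsatisfiable

1. not (Box (p and (q or not q)) implies (Box p and Box (q or not q))), 0
2. Box (p and (q or not q)), 0   [neg-implies-rule on 1]
3. not (Box p and Box (q or not q)), 0   [neg-implies-rule on 1]
4. p and (q or not q), 0   [Box-rule on 2 via 0R0]
5. p, 0   [and-rule on 4]
6. q or not q, 0   [and-rule on 4]
7. not Box p, 0   [neg-and-rule on 3 (branches; this branch)]
8. not q, 0   [or-rule on 6 (branches; this branch)]
9. not p, 1   [neg-Box-rule on 7: fresh world 1, 0R1]
10. p and (q or not q), 1   [Box-rule on 2 via 0R1]
11. p, 1   [and-rule on 10]
12. q or not q, 1   [and-rule on 10]
Accessibility: 0R0, 0R1, 1R1
Branch closes: p and not p both at 1.
(One branch shown.) All branches close.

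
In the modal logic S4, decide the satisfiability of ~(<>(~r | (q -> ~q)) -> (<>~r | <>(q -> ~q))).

1. ~(<>(~r | (q -> ~q)) -> (<>~r | <>(q -> ~q))), 0
2. <>(~r | (q -> ~q)), 0   [~->-rule on 1]
3. ~(<>~r | <>(q -> ~q)), 0   [~->-rule on 1]
4. ~<>~r, 0   [~|-rule on 3]
5. ~<>(q -> ~q), 0   [~|-rule on 3]
6. r, 0   [~<>-rule on 4 via 0R0]
7. ~(q -> ~q), 0   [~<>-rule on 5 via 0R0]
8. q, 0   [~->-rule on 7]
9. ~r | (q -> ~q), 1   [<>-rule on 2: fresh world 1, 0R1]
10. r, 1   [~<>-rule on 4 via 0R1]
11. ~(q -> ~q), 1   [~<>-rule on 5 via 0R1]
12. q, 1   [~->-rule on 11]
13. q -> ~q, 1   [|-rule on 9 (branches; this branch)]
14. ~q, 1   [->-rule on 13 (branches; this branch)]
Accessibility: 0R0, 0R1, 1R1
Branch closes: q and ~q both at 1.
All branches of the tableau close; one closing branch shown above.

No, unsatisfiable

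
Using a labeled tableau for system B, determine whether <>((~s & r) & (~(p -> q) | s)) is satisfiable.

Satisfiable

1. <>((~s & r) & (~(p -> q) | s)), 0
2. (~s & r) & (~(p -> q) | s), 1
3. ~s & r, 1
4. ~(p -> q) | s, 1
5. ~s, 1
6. r, 1
7. ~(p -> q), 1
8. p, 1
9. ~q, 1
Accessibility: 0R0, 0R1, 1R0, 1R1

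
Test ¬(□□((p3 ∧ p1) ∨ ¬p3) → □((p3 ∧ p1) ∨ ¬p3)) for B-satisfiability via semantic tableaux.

No, unsatisfiable

1. ¬(□□((p3 ∧ p1) ∨ ¬p3) → □((p3 ∧ p1) ∨ ¬p3)), u
2. □□((p3 ∧ p1) ∨ ¬p3), u
3. ¬□((p3 ∧ p1) ∨ ¬p3), u
4. □((p3 ∧ p1) ∨ ¬p3), u
5. (p3 ∧ p1) ∨ ¬p3, u
6. p3 ∧ p1, u
7. p3, u
8. p1, u
9. ¬((p3 ∧ p1) ∨ ¬p3), v
10. ¬(p3 ∧ p1), v
11. p3, v
12. □((p3 ∧ p1) ∨ ¬p3), v
13. (p3 ∧ p1) ∨ ¬p3, v
14. ¬p1, v
15. p3 ∧ p1, v
16. p1, v
Accessibility: uRu, uRv, vRu, vRv
Branch closes: p1 and ¬p1 both at v.
(One branch shown.) All branches close.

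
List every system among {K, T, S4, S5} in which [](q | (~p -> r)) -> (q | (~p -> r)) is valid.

T-tableau for the negation ~([](q | (~p -> r)) -> (q | (~p -> r))):
1. ~([](q | (~p -> r)) -> (q | (~p -> r))), 0
2. [](q | (~p -> r)), 0   [~->-rule on 1]
3. ~(q | (~p -> r)), 0   [~->-rule on 1]
4. ~q, 0   [~|-rule on 3]
5. ~(~p -> r), 0   [~|-rule on 3]
6. ~p, 0   [~->-rule on 5]
7. ~r, 0   [~->-rule on 5]
8. q | (~p -> r), 0   [[]-rule on 2 via 0R0]
9. ~p -> r, 0   [|-rule on 8 (branches; this branch)]
10. r, 0   [->-rule on 9 (branches; this branch)]
Accessibility: 0R0
Branch closes: r and ~r both at 0.
Every branch closes (one shown): valid in T, hence also in S4, S5 (every theorem of T is a theorem of S4 and S5).
K-tableau for the negation ~([](q | (~p -> r)) -> (q | (~p -> r))):
1. ~([](q | (~p -> r)) -> (q | (~p -> r))), 0
2. [](q | (~p -> r)), 0   [~->-rule on 1]
3. ~(q | (~p -> r)), 0   [~->-rule on 1]
4. ~q, 0   [~|-rule on 3]
5. ~(~p -> r), 0   [~|-rule on 3]
6. ~p, 0   [~->-rule on 5]
7. ~r, 0   [~->-rule on 5]
Complete open branch: countermodel on a K-frame, so not valid in K.

T, S4, S5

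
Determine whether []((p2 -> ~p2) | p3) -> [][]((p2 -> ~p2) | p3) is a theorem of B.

Tableau for the negation ~([]((p2 -> ~p2) | p3) -> [][]((p2 -> ~p2) | p3)):
1. ~([]((p2 -> ~p2) | p3) -> [][]((p2 -> ~p2) | p3)), w0
2. []((p2 -> ~p2) | p3), w0
3. ~[][]((p2 -> ~p2) | p3), w0
4. (p2 -> ~p2) | p3, w0
5. p3, w0
6. ~[]((p2 -> ~p2) | p3), w1
7. (p2 -> ~p2) | p3, w1
8. p3, w1
9. ~((p2 -> ~p2) | p3), w2
10. ~(p2 -> ~p2), w2
11. ~p3, w2
12. p2, w2
Accessibility: w0Rw0, w0Rw1, w1Rw0, w1Rw1, w1Rw2, w2Rw1, w2Rw2
The negation has an open branch (countermodel exists).

Invalid (countermodel exists)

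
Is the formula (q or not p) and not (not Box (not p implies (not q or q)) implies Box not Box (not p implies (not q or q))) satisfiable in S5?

Unsatisfiable

1. (q or not p) and not (not Box (not p implies (not q or q)) implies Box not Box (not p implies (not q or q))), 0
2. q or not p, 0
3. not (not Box (not p implies (not q or q)) implies Box not Box (not p implies (not q or q))), 0
4. not Box (not p implies (not q or q)), 0
5. not Box not Box (not p implies (not q or q)), 0
6. not p, 0
7. not (not p implies (not q or q)), 1
8. not p, 1
9. not (not q or q), 1
10. q, 1
11. not q, 1
Accessibility: 0R0, 0R1, 1R0, 1R1
Branch closes: q and not q both at 1.
All branches of the tableau close; one closing branch shown above.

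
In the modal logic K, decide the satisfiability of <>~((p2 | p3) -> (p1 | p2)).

1. <>~((p2 | p3) -> (p1 | p2)), u
2. ~((p2 | p3) -> (p1 | p2)), v   [<>-rule on 1: fresh world v, uRv]
3. p2 | p3, v   [~->-rule on 2]
4. ~(p1 | p2), v   [~->-rule on 2]
5. ~p1, v   [~|-rule on 4]
6. ~p2, v   [~|-rule on 4]
7. p3, v   [|-rule on 3 (branches; this branch)]
Accessibility: uRv

Satisfiable (open branch found)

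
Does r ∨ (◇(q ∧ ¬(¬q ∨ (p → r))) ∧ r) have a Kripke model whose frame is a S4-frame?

Satisfiable (open branch found)

1. r ∨ (◇(q ∧ ¬(¬q ∨ (p → r))) ∧ r), w0
2. ◇(q ∧ ¬(¬q ∨ (p → r))) ∧ r, w0
3. ◇(q ∧ ¬(¬q ∨ (p → r))), w0
4. r, w0
5. q ∧ ¬(¬q ∨ (p → r)), w1
6. q, w1
7. ¬(¬q ∨ (p → r)), w1
8. ¬(p → r), w1
9. p, w1
10. ¬r, w1
Accessibility: w0Rw0, w0Rw1, w1Rw1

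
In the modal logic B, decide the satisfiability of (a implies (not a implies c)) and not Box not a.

Satisfiable

1. (a implies (not a implies c)) and not Box not a, 0
2. a implies (not a implies c), 0
3. not Box not a, 0
4. not a implies c, 0
5. c, 0
6. a, 1
Accessibility: 0R0, 0R1, 1R0, 1R1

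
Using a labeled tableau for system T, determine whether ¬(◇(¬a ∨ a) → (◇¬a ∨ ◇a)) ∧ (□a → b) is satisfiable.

No, unsatisfiable

1. ¬(◇(¬a ∨ a) → (◇¬a ∨ ◇a)) ∧ (□a → b), w0
2. ¬(◇(¬a ∨ a) → (◇¬a ∨ ◇a)), w0
3. □a → b, w0
4. ◇(¬a ∨ a), w0
5. ¬(◇¬a ∨ ◇a), w0
6. ¬◇¬a, w0
7. ¬◇a, w0
8. a, w0
9. ¬a, w0
Accessibility: w0Rw0
Branch closes: a and ¬a both at w0.
All branches of the tableau close; one closing branch shown above.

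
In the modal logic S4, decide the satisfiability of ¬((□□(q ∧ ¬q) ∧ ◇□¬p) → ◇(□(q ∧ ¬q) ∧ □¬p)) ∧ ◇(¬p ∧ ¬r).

No, unsatisfiable

1. ¬((□□(q ∧ ¬q) ∧ ◇□¬p) → ◇(□(q ∧ ¬q) ∧ □¬p)) ∧ ◇(¬p ∧ ¬r), 0
2. ¬((□□(q ∧ ¬q) ∧ ◇□¬p) → ◇(□(q ∧ ¬q) ∧ □¬p)), 0   [∧-rule on 1]
3. ◇(¬p ∧ ¬r), 0   [∧-rule on 1]
4. □□(q ∧ ¬q) ∧ ◇□¬p, 0   [¬→-rule on 2]
5. ¬◇(□(q ∧ ¬q) ∧ □¬p), 0   [¬→-rule on 2]
6. □□(q ∧ ¬q), 0   [∧-rule on 4]
7. ◇□¬p, 0   [∧-rule on 4]
8. ¬(□(q ∧ ¬q) ∧ □¬p), 0   [¬◇-rule on 5 via 0R0]
9. □(q ∧ ¬q), 0   [□-rule on 6 via 0R0]
10. q ∧ ¬q, 0   [□-rule on 9 via 0R0]
11. q, 0   [∧-rule on 10]
12. ¬q, 0   [∧-rule on 10]
Accessibility: 0R0
Branch closes: q and ¬q both at 0.
(One branch shown.) All branches close.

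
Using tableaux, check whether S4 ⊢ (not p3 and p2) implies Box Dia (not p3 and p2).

Tableau for the negation not ((not p3 and p2) implies Box Dia (not p3 and p2)):
1. not ((not p3 and p2) implies Box Dia (not p3 and p2)), 0
2. not p3 and p2, 0
3. not Box Dia (not p3 and p2), 0
4. not p3, 0
5. p2, 0
6. not Dia (not p3 and p2), 1
7. not (not p3 and p2), 1
8. not p2, 1
Accessibility: 0R0, 0R1, 1R1
The negation has an open branch (countermodel exists).

Invalid (countermodel exists)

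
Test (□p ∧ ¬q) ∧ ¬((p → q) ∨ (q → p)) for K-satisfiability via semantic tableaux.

1. (□p ∧ ¬q) ∧ ¬((p → q) ∨ (q → p)), u
2. □p ∧ ¬q, u
3. ¬((p → q) ∨ (q → p)), u
4. □p, u
5. ¬q, u
6. ¬(p → q), u
7. ¬(q → p), u
8. p, u
9. q, u
10. ¬p, u
Branch closes: q and ¬q both at u.
Every branch closes; the branch above is one of them.

No, unsatisfiable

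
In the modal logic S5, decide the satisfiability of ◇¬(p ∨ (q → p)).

1. ◇¬(p ∨ (q → p)), 0
2. ¬(p ∨ (q → p)), 1   [◇-rule on 1: fresh world 1, 0R1]
3. ¬p, 1   [¬∨-rule on 2]
4. ¬(q → p), 1   [¬∨-rule on 2]
5. q, 1   [¬→-rule on 4]
Accessibility: 0R0, 0R1, 1R0, 1R1

Satisfiable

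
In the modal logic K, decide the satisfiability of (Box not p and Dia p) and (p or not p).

1. (Box not p and Dia p) and (p or not p), w0
2. Box not p and Dia p, w0
3. p or not p, w0
4. Box not p, w0
5. Dia p, w0
6. not p, w0
7. p, w1
8. not p, w1
Accessibility: w0Rw1
Branch closes: p and not p both at w1.
(One branch shown.) All branches close.

No, unsatisfiable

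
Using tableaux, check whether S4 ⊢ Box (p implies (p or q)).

Tableau for the negation not Box (p implies (p or q)):
1. not Box (p implies (p or q)), w0
2. not (p implies (p or q)), w1   [neg-Box-rule on 1: fresh world w1, w0Rw1]
3. p, w1   [neg-implies-rule on 2]
4. not (p or q), w1   [neg-implies-rule on 2]
5. not p, w1   [neg-or-rule on 4]
6. not q, w1   [neg-or-rule on 4]
Accessibility: w0Rw0, w0Rw1, w1Rw1
Branch closes: p and not p both at w1.
All branches of the negation close; one closing branch shown above.

Yes, valid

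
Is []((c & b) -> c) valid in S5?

Tableau for the negation ~[]((c & b) -> c):
1. ~[]((c & b) -> c), 0
2. ~((c & b) -> c), 1   [~[]-rule on 1: fresh world 1, 0R1]
3. c & b, 1   [~->-rule on 2]
4. ~c, 1   [~->-rule on 2]
5. c, 1   [&-rule on 3]
6. b, 1   [&-rule on 3]
Accessibility: 0R0, 0R1, 1R0, 1R1
Branch closes: c and ~c both at 1.
Every branch of the negation's tableau closes; the branch above is one of them.

Yes, valid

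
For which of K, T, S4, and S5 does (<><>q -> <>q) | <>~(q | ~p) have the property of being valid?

S4-tableau for the negation ~((<><>q -> <>q) | <>~(q | ~p)):
1. ~((<><>q -> <>q) | <>~(q | ~p)), u
2. ~(<><>q -> <>q), u
3. ~<>~(q | ~p), u
4. <><>q, u
5. ~<>q, u
6. q | ~p, u
7. ~q, u
8. ~p, u
9. <>q, v
10. q | ~p, v
11. ~q, v
12. ~p, v
13. q, w
14. q | ~p, w
15. ~q, w
Accessibility: uRu, uRv, uRw, vRv, vRw, wRw
Branch closes: q and ~q both at w.
Every branch closes (one shown): valid in S4, hence also in S5 (every theorem of S4 is a theorem of S5).
T-tableau for the negation ~((<><>q -> <>q) | <>~(q | ~p)):
1. ~((<><>q -> <>q) | <>~(q | ~p)), u
2. ~(<><>q -> <>q), u
3. ~<>~(q | ~p), u
4. <><>q, u
5. ~<>q, u
6. q | ~p, u
7. ~q, u
8. ~p, u
9. <>q, v
10. q | ~p, v
11. ~q, v
12. ~p, v
13. q, w
Accessibility: uRu, uRv, vRv, vRw, wRw
Complete open branch: countermodel on a T-frame, so not valid in T, nor in K (the same frame is also a K-frame).

S4, S5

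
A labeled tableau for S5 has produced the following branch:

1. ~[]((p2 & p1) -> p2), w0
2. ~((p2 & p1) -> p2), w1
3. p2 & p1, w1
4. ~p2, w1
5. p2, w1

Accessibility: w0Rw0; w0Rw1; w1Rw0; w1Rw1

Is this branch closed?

Yes, closed

Both p2 and ~p2 appear at w1.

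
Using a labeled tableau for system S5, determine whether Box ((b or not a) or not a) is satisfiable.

1. Box ((b or not a) or not a), u
2. (b or not a) or not a, u
3. not a, u
Accessibility: uRu

Satisfiable (open branch found)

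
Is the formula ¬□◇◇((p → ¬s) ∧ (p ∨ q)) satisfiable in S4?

1. ¬□◇◇((p → ¬s) ∧ (p ∨ q)), u
2. ¬◇◇((p → ¬s) ∧ (p ∨ q)), v   [¬□-rule on 1: fresh world v, uRv]
3. ¬◇((p → ¬s) ∧ (p ∨ q)), v   [¬◇-rule on 2 via vRv]
4. ¬((p → ¬s) ∧ (p ∨ q)), v   [¬◇-rule on 3 via vRv]
5. ¬(p ∨ q), v   [¬∧-rule on 4 (branches; this branch)]
6. ¬p, v   [¬∨-rule on 5]
7. ¬q, v   [¬∨-rule on 5]
Accessibility: uRu, uRv, vRv

Satisfiable (open branch found)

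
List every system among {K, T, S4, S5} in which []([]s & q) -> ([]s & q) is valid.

T, S4, S5

T-tableau for the negation ~([]([]s & q) -> ([]s & q)):
1. ~([]([]s & q) -> ([]s & q)), w0
2. []([]s & q), w0
3. ~([]s & q), w0
4. []s & q, w0
5. []s, w0
6. q, w0
7. s, w0
8. ~[]s, w0
9. ~s, w1
10. []s & q, w1
11. []s, w1
12. q, w1
13. s, w1
Accessibility: w0Rw0, w0Rw1, w1Rw1
Branch closes: s and ~s both at w1.
Every branch closes (one shown): valid in T, hence also in S4, S5 (every theorem of T is a theorem of S4 and S5).
K-tableau for the negation ~([]([]s & q) -> ([]s & q)):
1. ~([]([]s & q) -> ([]s & q)), w0
2. []([]s & q), w0
3. ~([]s & q), w0
4. ~q, w0
Complete open branch: countermodel on a K-frame, so not valid in K.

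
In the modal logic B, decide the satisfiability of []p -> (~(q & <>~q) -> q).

Yes, satisfiable

1. []p -> (~(q & <>~q) -> q), u
2. ~(q & <>~q) -> q, u
3. q, u
Accessibility: uRu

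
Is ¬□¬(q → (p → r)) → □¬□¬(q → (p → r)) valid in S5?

Valid in S5

Tableau for the negation ¬(¬□¬(q → (p → r)) → □¬□¬(q → (p → r))):
1. ¬(¬□¬(q → (p → r)) → □¬□¬(q → (p → r))), u
2. ¬□¬(q → (p → r)), u
3. ¬□¬□¬(q → (p → r)), u
4. q → (p → r), v
5. p → r, v
6. r, v
7. □¬(q → (p → r)), w
8. ¬(q → (p → r)), u
9. q, u
10. ¬(p → r), u
11. p, u
12. ¬r, u
13. ¬(q → (p → r)), v
14. q, v
15. ¬(p → r), v
16. p, v
17. ¬r, v
Accessibility: uRu, uRv, uRw, vRu, vRv, vRw, wRu, wRv, wRw
Branch closes: r and ¬r both at v.
Every branch of the negation's tableau closes; the branch above is one of them.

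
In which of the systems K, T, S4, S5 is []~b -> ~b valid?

K-tableau for the negation ~([]~b -> ~b):
1. ~([]~b -> ~b), u
2. []~b, u
3. b, u
Complete open branch: countermodel on a K-frame, so not valid in K.
T-tableau for the negation ~([]~b -> ~b):
1. ~([]~b -> ~b), u
2. []~b, u
3. b, u
4. ~b, u
Accessibility: uRu
Branch closes: b and ~b both at u.
Every branch closes (one shown): valid in T, hence also in S4, S5 (every theorem of T is a theorem of S4 and S5).

T, S4, S5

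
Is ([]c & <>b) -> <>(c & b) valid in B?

Tableau for the negation ~(([]c & <>b) -> <>(c & b)):
1. ~(([]c & <>b) -> <>(c & b)), u
2. []c & <>b, u
3. ~<>(c & b), u
4. []c, u
5. <>b, u
6. ~(c & b), u
7. c, u
8. ~b, u
9. b, v
10. ~(c & b), v
11. c, v
12. ~b, v
Accessibility: uRu, uRv, vRu, vRv
Branch closes: b and ~b both at v.
All branches of the negation close; one closing branch shown above.

Yes, valid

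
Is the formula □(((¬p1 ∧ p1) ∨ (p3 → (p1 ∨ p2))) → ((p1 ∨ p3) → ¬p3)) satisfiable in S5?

1. □(((¬p1 ∧ p1) ∨ (p3 → (p1 ∨ p2))) → ((p1 ∨ p3) → ¬p3)), w0
2. ((¬p1 ∧ p1) ∨ (p3 → (p1 ∨ p2))) → ((p1 ∨ p3) → ¬p3), w0
3. (p1 ∨ p3) → ¬p3, w0
4. ¬p3, w0
Accessibility: w0Rw0

Satisfiable (open branch found)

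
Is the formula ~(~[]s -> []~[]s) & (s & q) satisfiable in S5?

Unsatisfiable (every branch closes)

1. ~(~[]s -> []~[]s) & (s & q), 0
2. ~(~[]s -> []~[]s), 0
3. s & q, 0
4. ~[]s, 0
5. ~[]~[]s, 0
6. s, 0
7. q, 0
8. ~s, 1
9. []s, 2
10. s, 1
Accessibility: 0R0, 0R1, 0R2, 1R0, 1R1, 1R2, 2R0, 2R1, 2R2
Branch closes: s and ~s both at 1.
Every branch closes; the branch above is one of them.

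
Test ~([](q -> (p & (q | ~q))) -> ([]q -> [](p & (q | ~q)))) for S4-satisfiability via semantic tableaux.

1. ~([](q -> (p & (q | ~q))) -> ([]q -> [](p & (q | ~q)))), u
2. [](q -> (p & (q | ~q))), u
3. ~([]q -> [](p & (q | ~q))), u
4. []q, u
5. ~[](p & (q | ~q)), u
6. q -> (p & (q | ~q)), u
7. q, u
8. p & (q | ~q), u
9. p, u
10. q | ~q, u
11. ~(p & (q | ~q)), v
12. q -> (p & (q | ~q)), v
13. q, v
14. ~p, v
15. p & (q | ~q), v
16. p, v
17. q | ~q, v
Accessibility: uRu, uRv, vRv
Branch closes: p and ~p both at v.
(One branch shown.) All branches close.

Unsatisfiable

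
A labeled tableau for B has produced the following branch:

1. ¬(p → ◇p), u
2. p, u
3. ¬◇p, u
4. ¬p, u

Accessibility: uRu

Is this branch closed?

Both p and ¬p appear at u.

Yes, closed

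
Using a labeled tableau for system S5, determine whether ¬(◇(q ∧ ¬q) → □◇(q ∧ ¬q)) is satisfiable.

Unsatisfiable (every branch closes)

1. ¬(◇(q ∧ ¬q) → □◇(q ∧ ¬q)), 0
2. ◇(q ∧ ¬q), 0
3. ¬□◇(q ∧ ¬q), 0
4. q ∧ ¬q, 1
5. q, 1
6. ¬q, 1
Accessibility: 0R0, 0R1, 1R0, 1R1
Branch closes: q and ¬q both at 1.
Every branch closes; the branch above is one of them.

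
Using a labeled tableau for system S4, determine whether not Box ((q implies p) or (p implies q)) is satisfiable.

1. not Box ((q implies p) or (p implies q)), 0
2. not ((q implies p) or (p implies q)), 1
3. not (q implies p), 1
4. not (p implies q), 1
5. q, 1
6. not p, 1
7. p, 1
8. not q, 1
Accessibility: 0R0, 0R1, 1R1
Branch closes: p and not p both at 1.
All branches of the tableau close; one closing branch shown above.

Unsatisfiable (every branch closes)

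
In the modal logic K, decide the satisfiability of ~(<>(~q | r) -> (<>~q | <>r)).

1. ~(<>(~q | r) -> (<>~q | <>r)), 0
2. <>(~q | r), 0
3. ~(<>~q | <>r), 0
4. ~<>~q, 0
5. ~<>r, 0
6. ~q | r, 1
7. q, 1
8. ~r, 1
9. r, 1
Accessibility: 0R1
Branch closes: r and ~r both at 1.
(One branch shown.) All branches close.

Unsatisfiable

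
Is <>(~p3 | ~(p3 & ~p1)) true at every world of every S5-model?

Tableau for the negation ~<>(~p3 | ~(p3 & ~p1)):
1. ~<>(~p3 | ~(p3 & ~p1)), w0
2. ~(~p3 | ~(p3 & ~p1)), w0
3. p3, w0
4. p3 & ~p1, w0
5. ~p1, w0
Accessibility: w0Rw0
The negation has an open branch (countermodel exists).

Invalid (countermodel exists)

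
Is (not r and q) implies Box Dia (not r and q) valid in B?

Yes, valid

Tableau for the negation not ((not r and q) implies Box Dia (not r and q)):
1. not ((not r and q) implies Box Dia (not r and q)), 0
2. not r and q, 0
3. not Box Dia (not r and q), 0
4. not r, 0
5. q, 0
6. not Dia (not r and q), 1
7. not (not r and q), 0
8. not (not r and q), 1
9. not q, 0
Accessibility: 0R0, 0R1, 1R0, 1R1
Branch closes: q and not q both at 0.
Every branch of the negation's tableau closes; the branch above is one of them.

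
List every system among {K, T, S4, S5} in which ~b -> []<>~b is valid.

S5

S4-tableau for the negation ~(~b -> []<>~b):
1. ~(~b -> []<>~b), w0
2. ~b, w0   [~->-rule on 1]
3. ~[]<>~b, w0   [~->-rule on 1]
4. ~<>~b, w1   [~[]-rule on 3: fresh world w1, w0Rw1]
5. b, w1   [~<>-rule on 4 via w1Rw1]
Accessibility: w0Rw0, w0Rw1, w1Rw1
Complete open branch: countermodel on an S4-frame, so not valid in S4, nor in K, T (the same frame is also a K-frame and a T-frame).
S5-tableau for the negation ~(~b -> []<>~b):
1. ~(~b -> []<>~b), w0
2. ~b, w0   [~->-rule on 1]
3. ~[]<>~b, w0   [~->-rule on 1]
4. ~<>~b, w1   [~[]-rule on 3: fresh world w1, w0Rw1]
5. b, w0   [~<>-rule on 4 via w1Rw0]
Accessibility: w0Rw0, w0Rw1, w1Rw0, w1Rw1
Branch closes: b and ~b both at w0.
Every branch closes (one shown): valid in S5.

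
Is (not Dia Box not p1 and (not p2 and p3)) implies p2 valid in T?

Tableau for the negation not ((not Dia Box not p1 and (not p2 and p3)) implies p2):
1. not ((not Dia Box not p1 and (not p2 and p3)) implies p2), u
2. not Dia Box not p1 and (not p2 and p3), u
3. not p2, u
4. not Dia Box not p1, u
5. not p2 and p3, u
6. p3, u
7. not Box not p1, u
8. p1, v
9. not Box not p1, v
10. p1, w
Accessibility: uRu, uRv, vRv, vRw, wRw
The negation has an open branch (countermodel exists).

Not valid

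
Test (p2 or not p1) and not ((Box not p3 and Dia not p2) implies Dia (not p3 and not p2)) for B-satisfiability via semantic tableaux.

1. (p2 or not p1) and not ((Box not p3 and Dia not p2) implies Dia (not p3 and not p2)), w0
2. p2 or not p1, w0
3. not ((Box not p3 and Dia not p2) implies Dia (not p3 and not p2)), w0
4. Box not p3 and Dia not p2, w0
5. not Dia (not p3 and not p2), w0
6. Box not p3, w0
7. Dia not p2, w0
8. not (not p3 and not p2), w0
9. not p3, w0
10. not p1, w0
11. p2, w0
12. not p2, w1
13. not (not p3 and not p2), w1
14. not p3, w1
15. p2, w1
Accessibility: w0Rw0, w0Rw1, w1Rw0, w1Rw1
Branch closes: p2 and not p2 both at w1.
(One branch shown.) All branches close.

Unsatisfiable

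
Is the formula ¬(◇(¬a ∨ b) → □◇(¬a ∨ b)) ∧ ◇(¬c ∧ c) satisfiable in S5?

No, unsatisfiable

1. ¬(◇(¬a ∨ b) → □◇(¬a ∨ b)) ∧ ◇(¬c ∧ c), u
2. ¬(◇(¬a ∨ b) → □◇(¬a ∨ b)), u
3. ◇(¬c ∧ c), u
4. ◇(¬a ∨ b), u
5. ¬□◇(¬a ∨ b), u
6. ¬c ∧ c, v
7. ¬c, v
8. c, v
Accessibility: uRu, uRv, vRu, vRv
Branch closes: c and ¬c both at v.
Every branch closes; the branch above is one of them.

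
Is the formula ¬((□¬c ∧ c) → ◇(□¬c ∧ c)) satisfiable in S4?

Unsatisfiable

1. ¬((□¬c ∧ c) → ◇(□¬c ∧ c)), 0
2. □¬c ∧ c, 0
3. ¬◇(□¬c ∧ c), 0
4. □¬c, 0
5. c, 0
6. ¬(□¬c ∧ c), 0
7. ¬c, 0
Accessibility: 0R0
Branch closes: c and ¬c both at 0.
(One branch shown.) All branches close.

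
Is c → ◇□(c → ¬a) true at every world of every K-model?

Tableau for the negation ¬(c → ◇□(c → ¬a)):
1. ¬(c → ◇□(c → ¬a)), u
2. c, u
3. ¬◇□(c → ¬a), u
The negation has an open branch (countermodel exists).

Not valid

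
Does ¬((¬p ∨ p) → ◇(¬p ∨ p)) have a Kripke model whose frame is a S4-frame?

Unsatisfiable

1. ¬((¬p ∨ p) → ◇(¬p ∨ p)), w0
2. ¬p ∨ p, w0   [¬→-rule on 1]
3. ¬◇(¬p ∨ p), w0   [¬→-rule on 1]
4. ¬(¬p ∨ p), w0   [¬◇-rule on 3 via w0Rw0]
5. p, w0   [¬∨-rule on 4]
6. ¬p, w0   [¬∨-rule on 4]
Accessibility: w0Rw0
Branch closes: p and ¬p both at w0.
Every branch closes; the branch above is one of them.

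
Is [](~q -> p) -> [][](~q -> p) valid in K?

Tableau for the negation ~([](~q -> p) -> [][](~q -> p)):
1. ~([](~q -> p) -> [][](~q -> p)), 0
2. [](~q -> p), 0
3. ~[][](~q -> p), 0
4. ~[](~q -> p), 1
5. ~q -> p, 1
6. p, 1
7. ~(~q -> p), 2
8. ~q, 2
9. ~p, 2
Accessibility: 0R1, 1R2
The negation has an open branch (countermodel exists).

Invalid (countermodel exists)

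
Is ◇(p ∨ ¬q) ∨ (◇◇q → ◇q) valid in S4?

Yes, valid

Tableau for the negation ¬(◇(p ∨ ¬q) ∨ (◇◇q → ◇q)):
1. ¬(◇(p ∨ ¬q) ∨ (◇◇q → ◇q)), 0
2. ¬◇(p ∨ ¬q), 0
3. ¬(◇◇q → ◇q), 0
4. ◇◇q, 0
5. ¬◇q, 0
6. ¬(p ∨ ¬q), 0
7. ¬p, 0
8. q, 0
9. ¬q, 0
Accessibility: 0R0
Branch closes: q and ¬q both at 0.
Every branch of the negation's tableau closes; the branch above is one of them.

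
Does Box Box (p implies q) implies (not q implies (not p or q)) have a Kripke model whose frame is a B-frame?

1. Box Box (p implies q) implies (not q implies (not p or q)), u
2. not q implies (not p or q), u
3. not p or q, u
4. q, u
Accessibility: uRu

Yes, satisfiable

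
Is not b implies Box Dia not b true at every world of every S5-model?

Tableau for the negation not (not b implies Box Dia not b):
1. not (not b implies Box Dia not b), 0
2. not b, 0
3. not Box Dia not b, 0
4. not Dia not b, 1
5. b, 0
Accessibility: 0R0, 0R1, 1R0, 1R1
Branch closes: b and not b both at 0.
All branches of the negation close; one closing branch shown above.

Valid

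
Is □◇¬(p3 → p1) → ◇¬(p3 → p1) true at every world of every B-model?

Valid

Tableau for the negation ¬(□◇¬(p3 → p1) → ◇¬(p3 → p1)):
1. ¬(□◇¬(p3 → p1) → ◇¬(p3 → p1)), 0
2. □◇¬(p3 → p1), 0
3. ¬◇¬(p3 → p1), 0
4. ◇¬(p3 → p1), 0
5. p3 → p1, 0
6. p1, 0
7. ¬(p3 → p1), 1
8. p3, 1
9. ¬p1, 1
10. ◇¬(p3 → p1), 1
11. p3 → p1, 1
12. p1, 1
Accessibility: 0R0, 0R1, 1R0, 1R1
Branch closes: p1 and ¬p1 both at 1.
Every branch of the negation's tableau closes; the branch above is one of them.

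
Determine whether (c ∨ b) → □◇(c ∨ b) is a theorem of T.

Tableau for the negation ¬((c ∨ b) → □◇(c ∨ b)):
1. ¬((c ∨ b) → □◇(c ∨ b)), u
2. c ∨ b, u
3. ¬□◇(c ∨ b), u
4. b, u
5. ¬◇(c ∨ b), v
6. ¬(c ∨ b), v
7. ¬c, v
8. ¬b, v
Accessibility: uRu, uRv, vRv
The negation has an open branch (countermodel exists).

No, not valid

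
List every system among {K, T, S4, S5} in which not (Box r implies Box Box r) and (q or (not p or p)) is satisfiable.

K, T

T-tableau for the formula:
1. not (Box r implies Box Box r) and (q or (not p or p)), 0
2. not (Box r implies Box Box r), 0
3. q or (not p or p), 0
4. Box r, 0
5. not Box Box r, 0
6. r, 0
7. not p or p, 0
8. p, 0
9. not Box r, 1
10. r, 1
11. not r, 2
Accessibility: 0R0, 0R1, 1R1, 1R2, 2R2
Complete open branch: satisfiable in T, hence also in K (this T-model is also a K-model).
S4-tableau for the formula:
1. not (Box r implies Box Box r) and (q or (not p or p)), 0
2. not (Box r implies Box Box r), 0
3. q or (not p or p), 0
4. Box r, 0
5. not Box Box r, 0
6. r, 0
7. not p or p, 0
8. p, 0
9. not Box r, 1
10. r, 1
11. not r, 2
12. r, 2
Accessibility: 0R0, 0R1, 0R2, 1R1, 1R2, 2R2
Branch closes: r and not r both at 2.
Every branch closes (one shown): unsatisfiable in S4, hence also in S5 (every S5-frame is an S4-frame).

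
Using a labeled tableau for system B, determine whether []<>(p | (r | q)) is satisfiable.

Satisfiable (open branch found)

1. []<>(p | (r | q)), u
2. <>(p | (r | q)), u
3. p | (r | q), v
4. <>(p | (r | q)), v
5. r | q, v
6. q, v
7. p | (r | q), w
8. r | q, w
9. q, w
Accessibility: uRu, uRv, vRu, vRv, vRw, wRv, wRw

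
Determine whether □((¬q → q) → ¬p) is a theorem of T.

Tableau for the negation ¬□((¬q → q) → ¬p):
1. ¬□((¬q → q) → ¬p), u
2. ¬((¬q → q) → ¬p), v
3. ¬q → q, v
4. p, v
5. q, v
Accessibility: uRu, uRv, vRv
The negation has an open branch (countermodel exists).

No, not valid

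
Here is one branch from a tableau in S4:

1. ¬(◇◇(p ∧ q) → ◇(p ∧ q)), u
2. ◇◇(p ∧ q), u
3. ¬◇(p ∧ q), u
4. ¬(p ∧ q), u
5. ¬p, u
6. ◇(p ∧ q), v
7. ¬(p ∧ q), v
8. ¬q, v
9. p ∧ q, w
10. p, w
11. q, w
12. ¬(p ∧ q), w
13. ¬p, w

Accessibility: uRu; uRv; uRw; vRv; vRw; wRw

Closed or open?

Closed

Both p and ¬p appear at w.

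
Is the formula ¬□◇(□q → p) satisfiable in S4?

Satisfiable

1. ¬□◇(□q → p), w0
2. ¬◇(□q → p), w1   [¬□-rule on 1: fresh world w1, w0Rw1]
3. ¬(□q → p), w1   [¬◇-rule on 2 via w1Rw1]
4. □q, w1   [¬→-rule on 3]
5. ¬p, w1   [¬→-rule on 3]
6. q, w1   [□-rule on 4 via w1Rw1]
Accessibility: w0Rw0, w0Rw1, w1Rw1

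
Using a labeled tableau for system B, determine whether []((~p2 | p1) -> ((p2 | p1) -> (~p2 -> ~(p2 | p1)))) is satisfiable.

1. []((~p2 | p1) -> ((p2 | p1) -> (~p2 -> ~(p2 | p1)))), u
2. (~p2 | p1) -> ((p2 | p1) -> (~p2 -> ~(p2 | p1))), u   [[]-rule on 1 via uRu]
3. (p2 | p1) -> (~p2 -> ~(p2 | p1)), u   [->-rule on 2 (branches; this branch)]
4. ~p2 -> ~(p2 | p1), u   [->-rule on 3 (branches; this branch)]
5. ~(p2 | p1), u   [->-rule on 4 (branches; this branch)]
6. ~p2, u   [~|-rule on 5]
7. ~p1, u   [~|-rule on 5]
Accessibility: uRu

Satisfiable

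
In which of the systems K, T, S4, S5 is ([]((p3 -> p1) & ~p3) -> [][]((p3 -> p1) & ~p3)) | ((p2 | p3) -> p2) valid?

T, S4, S5

K-tableau for the negation ~(([]((p3 -> p1) & ~p3) -> [][]((p3 -> p1) & ~p3)) | ((p2 | p3) -> p2)):
1. ~(([]((p3 -> p1) & ~p3) -> [][]((p3 -> p1) & ~p3)) | ((p2 | p3) -> p2)), 0
2. ~([]((p3 -> p1) & ~p3) -> [][]((p3 -> p1) & ~p3)), 0   [~|-rule on 1]
3. ~((p2 | p3) -> p2), 0   [~|-rule on 1]
4. []((p3 -> p1) & ~p3), 0   [~->-rule on 2]
5. ~[][]((p3 -> p1) & ~p3), 0   [~->-rule on 2]
6. p2 | p3, 0   [~->-rule on 3]
7. ~p2, 0   [~->-rule on 3]
8. p3, 0   [|-rule on 6 (branches; this branch)]
9. ~[]((p3 -> p1) & ~p3), 1   [~[]-rule on 5: fresh world 1, 0R1]
10. (p3 -> p1) & ~p3, 1   [[]-rule on 4 via 0R1]
11. p3 -> p1, 1   [&-rule on 10]
12. ~p3, 1   [&-rule on 10]
13. p1, 1   [->-rule on 11 (branches; this branch)]
14. ~((p3 -> p1) & ~p3), 2   [~[]-rule on 9: fresh world 2, 1R2]
15. p3, 2   [~&-rule on 14 (branches; this branch)]
Accessibility: 0R1, 1R2
Complete open branch: countermodel on a K-frame, so not valid in K.
T-tableau for the negation ~(([]((p3 -> p1) & ~p3) -> [][]((p3 -> p1) & ~p3)) | ((p2 | p3) -> p2)):
1. ~(([]((p3 -> p1) & ~p3) -> [][]((p3 -> p1) & ~p3)) | ((p2 | p3) -> p2)), 0
2. ~([]((p3 -> p1) & ~p3) -> [][]((p3 -> p1) & ~p3)), 0   [~|-rule on 1]
3. ~((p2 | p3) -> p2), 0   [~|-rule on 1]
4. []((p3 -> p1) & ~p3), 0   [~->-rule on 2]
5. ~[][]((p3 -> p1) & ~p3), 0   [~->-rule on 2]
6. p2 | p3, 0   [~->-rule on 3]
7. ~p2, 0   [~->-rule on 3]
8. (p3 -> p1) & ~p3, 0   [[]-rule on 4 via 0R0]
9. p3 -> p1, 0   [&-rule on 8]
10. ~p3, 0   [&-rule on 8]
11. p3, 0   [|-rule on 6 (branches; this branch)]
Accessibility: 0R0
Branch closes: p3 and ~p3 both at 0.
Every branch closes (one shown): valid in T, hence also in S4, S5 (every theorem of T is a theorem of S4 and S5).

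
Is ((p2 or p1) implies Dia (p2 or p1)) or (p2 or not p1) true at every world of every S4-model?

Valid in S4

Tableau for the negation not (((p2 or p1) implies Dia (p2 or p1)) or (p2 or not p1)):
1. not (((p2 or p1) implies Dia (p2 or p1)) or (p2 or not p1)), w0
2. not ((p2 or p1) implies Dia (p2 or p1)), w0   [neg-or-rule on 1]
3. not (p2 or not p1), w0   [neg-or-rule on 1]
4. p2 or p1, w0   [neg-implies-rule on 2]
5. not Dia (p2 or p1), w0   [neg-implies-rule on 2]
6. not p2, w0   [neg-or-rule on 3]
7. p1, w0   [neg-or-rule on 3]
8. not (p2 or p1), w0   [neg-Dia-rule on 5 via w0Rw0]
9. not p1, w0   [neg-or-rule on 8]
Accessibility: w0Rw0
Branch closes: p1 and not p1 both at w0.
Every branch of the negation's tableau closes; the branch above is one of them.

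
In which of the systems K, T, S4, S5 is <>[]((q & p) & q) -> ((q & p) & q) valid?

S5

S5-tableau for the negation ~(<>[]((q & p) & q) -> ((q & p) & q)):
1. ~(<>[]((q & p) & q) -> ((q & p) & q)), u
2. <>[]((q & p) & q), u
3. ~((q & p) & q), u
4. ~(q & p), u
5. ~p, u
6. []((q & p) & q), v
7. (q & p) & q, u
8. q & p, u
9. q, u
10. p, u
Accessibility: uRu, uRv, vRu, vRv
Branch closes: p and ~p both at u.
Every branch closes (one shown): valid in S5.
S4-tableau for the negation ~(<>[]((q & p) & q) -> ((q & p) & q)):
1. ~(<>[]((q & p) & q) -> ((q & p) & q)), u
2. <>[]((q & p) & q), u
3. ~((q & p) & q), u
4. ~q, u
5. []((q & p) & q), v
6. (q & p) & q, v
7. q & p, v
8. q, v
9. p, v
Accessibility: uRu, uRv, vRv
Complete open branch: countermodel on an S4-frame, so not valid in S4, nor in K, T (the same frame is also a K-frame and a T-frame).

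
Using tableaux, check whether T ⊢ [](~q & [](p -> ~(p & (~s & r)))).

Tableau for the negation ~[](~q & [](p -> ~(p & (~s & r)))):
1. ~[](~q & [](p -> ~(p & (~s & r)))), 0
2. ~(~q & [](p -> ~(p & (~s & r)))), 1
3. ~[](p -> ~(p & (~s & r))), 1
4. ~(p -> ~(p & (~s & r))), 2
5. p, 2
6. p & (~s & r), 2
7. ~s & r, 2
8. ~s, 2
9. r, 2
Accessibility: 0R0, 0R1, 1R1, 1R2, 2R2
The negation has an open branch (countermodel exists).

Invalid (countermodel exists)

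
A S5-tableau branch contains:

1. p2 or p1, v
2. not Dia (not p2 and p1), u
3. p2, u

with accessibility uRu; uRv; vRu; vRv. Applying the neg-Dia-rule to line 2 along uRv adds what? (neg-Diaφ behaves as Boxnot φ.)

not (not p2 and p1), v

neg-Diaφ behaves as Boxnot φ: propagate the negated body to each accessible world.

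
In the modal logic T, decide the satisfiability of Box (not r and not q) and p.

1. Box (not r and not q) and p, 0
2. Box (not r and not q), 0
3. p, 0
4. not r and not q, 0
5. not r, 0
6. not q, 0
Accessibility: 0R0

Satisfiable (open branch found)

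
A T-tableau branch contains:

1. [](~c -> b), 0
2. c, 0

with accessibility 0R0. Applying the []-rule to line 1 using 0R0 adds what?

~c -> b, 0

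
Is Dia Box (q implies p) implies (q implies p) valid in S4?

No, not valid

Tableau for the negation not (Dia Box (q implies p) implies (q implies p)):
1. not (Dia Box (q implies p) implies (q implies p)), 0
2. Dia Box (q implies p), 0   [neg-implies-rule on 1]
3. not (q implies p), 0   [neg-implies-rule on 1]
4. q, 0   [neg-implies-rule on 3]
5. not p, 0   [neg-implies-rule on 3]
6. Box (q implies p), 1   [Dia-rule on 2: fresh world 1, 0R1]
7. q implies p, 1   [Box-rule on 6 via 1R1]
8. p, 1   [implies-rule on 7 (branches; this branch)]
Accessibility: 0R0, 0R1, 1R1
The negation has an open branch (countermodel exists).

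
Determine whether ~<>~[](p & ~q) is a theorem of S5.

Invalid (countermodel exists)

Tableau for the negation <>~[](p & ~q):
1. <>~[](p & ~q), 0
2. ~[](p & ~q), 1
3. ~(p & ~q), 2
4. q, 2
Accessibility: 0R0, 0R1, 0R2, 1R0, 1R1, 1R2, 2R0, 2R1, 2R2
The negation has an open branch (countermodel exists).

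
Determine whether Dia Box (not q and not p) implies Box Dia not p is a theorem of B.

Valid in B

Tableau for the negation not (Dia Box (not q and not p) implies Box Dia not p):
1. not (Dia Box (not q and not p) implies Box Dia not p), w0
2. Dia Box (not q and not p), w0   [neg-implies-rule on 1]
3. not Box Dia not p, w0   [neg-implies-rule on 1]
4. Box (not q and not p), w1   [Dia-rule on 2: fresh world w1, w0Rw1]
5. not q and not p, w0   [Box-rule on 4 via w1Rw0]
6. not q, w0   [and-rule on 5]
7. not p, w0   [and-rule on 5]
8. not q and not p, w1   [Box-rule on 4 via w1Rw1]
9. not q, w1   [and-rule on 8]
10. not p, w1   [and-rule on 8]
11. not Dia not p, w2   [neg-Box-rule on 3: fresh world w2, w0Rw2]
12. p, w0   [neg-Dia-rule on 11 via w2Rw0]
Accessibility: w0Rw0, w0Rw1, w0Rw2, w1Rw0, w1Rw1, w2Rw0, w2Rw2
Branch closes: p and not p both at w0.
All branches of the negation close; one closing branch shown above.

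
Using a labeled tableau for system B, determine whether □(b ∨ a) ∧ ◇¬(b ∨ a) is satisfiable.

1. □(b ∨ a) ∧ ◇¬(b ∨ a), u
2. □(b ∨ a), u
3. ◇¬(b ∨ a), u
4. b ∨ a, u
5. a, u
6. ¬(b ∨ a), v
7. ¬b, v
8. ¬a, v
9. b ∨ a, v
10. a, v
Accessibility: uRu, uRv, vRu, vRv
Branch closes: a and ¬a both at v.
(One branch shown.) All branches close.

No, unsatisfiable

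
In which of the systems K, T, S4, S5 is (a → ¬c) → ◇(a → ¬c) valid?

K-tableau for the negation ¬((a → ¬c) → ◇(a → ¬c)):
1. ¬((a → ¬c) → ◇(a → ¬c)), u
2. a → ¬c, u
3. ¬◇(a → ¬c), u
4. ¬c, u
Complete open branch: countermodel on a K-frame, so not valid in K.
T-tableau for the negation ¬((a → ¬c) → ◇(a → ¬c)):
1. ¬((a → ¬c) → ◇(a → ¬c)), u
2. a → ¬c, u
3. ¬◇(a → ¬c), u
4. ¬(a → ¬c), u
5. a, u
6. c, u
7. ¬c, u
Accessibility: uRu
Branch closes: c and ¬c both at u.
Every branch closes (one shown): valid in T, hence also in S4, S5 (every theorem of T is a theorem of S4 and S5).

T, S4, S5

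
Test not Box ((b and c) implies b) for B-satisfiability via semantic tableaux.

No, unsatisfiable

1. not Box ((b and c) implies b), w0
2. not ((b and c) implies b), w1
3. b and c, w1
4. not b, w1
5. b, w1
6. c, w1
Accessibility: w0Rw0, w0Rw1, w1Rw0, w1Rw1
Branch closes: b and not b both at w1.
Every branch closes; the branch above is one of them.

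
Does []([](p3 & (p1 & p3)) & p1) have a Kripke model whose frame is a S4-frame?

Yes, satisfiable

1. []([](p3 & (p1 & p3)) & p1), w0
2. [](p3 & (p1 & p3)) & p1, w0
3. [](p3 & (p1 & p3)), w0
4. p1, w0
5. p3 & (p1 & p3), w0
6. p3, w0
7. p1 & p3, w0
Accessibility: w0Rw0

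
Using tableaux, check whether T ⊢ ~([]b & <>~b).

Valid in T

Tableau for the negation []b & <>~b:
1. []b & <>~b, w0
2. []b, w0
3. <>~b, w0
4. b, w0
5. ~b, w1
6. b, w1
Accessibility: w0Rw0, w0Rw1, w1Rw1
Branch closes: b and ~b both at w1.
All branches of the negation close; one closing branch shown above.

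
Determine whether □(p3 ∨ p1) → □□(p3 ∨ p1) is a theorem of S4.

Tableau for the negation ¬(□(p3 ∨ p1) → □□(p3 ∨ p1)):
1. ¬(□(p3 ∨ p1) → □□(p3 ∨ p1)), w0
2. □(p3 ∨ p1), w0
3. ¬□□(p3 ∨ p1), w0
4. p3 ∨ p1, w0
5. p1, w0
6. ¬□(p3 ∨ p1), w1
7. p3 ∨ p1, w1
8. p1, w1
9. ¬(p3 ∨ p1), w2
10. ¬p3, w2
11. ¬p1, w2
12. p3 ∨ p1, w2
13. p1, w2
Accessibility: w0Rw0, w0Rw1, w0Rw2, w1Rw1, w1Rw2, w2Rw2
Branch closes: p1 and ¬p1 both at w2.
Every branch of the negation's tableau closes; the branch above is one of them.

Valid in S4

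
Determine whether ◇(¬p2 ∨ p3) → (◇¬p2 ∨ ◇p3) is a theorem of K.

Valid in K

Tableau for the negation ¬(◇(¬p2 ∨ p3) → (◇¬p2 ∨ ◇p3)):
1. ¬(◇(¬p2 ∨ p3) → (◇¬p2 ∨ ◇p3)), u
2. ◇(¬p2 ∨ p3), u
3. ¬(◇¬p2 ∨ ◇p3), u
4. ¬◇¬p2, u
5. ¬◇p3, u
6. ¬p2 ∨ p3, v
7. p2, v
8. ¬p3, v
9. p3, v
Accessibility: uRv
Branch closes: p3 and ¬p3 both at v.
All branches of the negation close; one closing branch shown above.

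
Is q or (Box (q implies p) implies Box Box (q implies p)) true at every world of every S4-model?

Yes, valid

Tableau for the negation not (q or (Box (q implies p) implies Box Box (q implies p))):
1. not (q or (Box (q implies p) implies Box Box (q implies p))), 0
2. not q, 0
3. not (Box (q implies p) implies Box Box (q implies p)), 0
4. Box (q implies p), 0
5. not Box Box (q implies p), 0
6. q implies p, 0
7. p, 0
8. not Box (q implies p), 1
9. q implies p, 1
10. p, 1
11. not (q implies p), 2
12. q, 2
13. not p, 2
14. q implies p, 2
15. p, 2
Accessibility: 0R0, 0R1, 0R2, 1R1, 1R2, 2R2
Branch closes: p and not p both at 2.
All branches of the negation close; one closing branch shown above.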